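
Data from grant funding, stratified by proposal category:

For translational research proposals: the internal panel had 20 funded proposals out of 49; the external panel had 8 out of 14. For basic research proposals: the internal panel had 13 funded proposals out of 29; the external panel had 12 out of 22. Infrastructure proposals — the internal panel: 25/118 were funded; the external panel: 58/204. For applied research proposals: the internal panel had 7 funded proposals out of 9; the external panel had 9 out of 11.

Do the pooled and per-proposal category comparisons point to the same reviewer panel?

Translational research: the internal panel 20/49 = 40.8%, the external panel 8/14 = 57.1% → the external panel
Basic research: the internal panel 13/29 = 44.8%, the external panel 12/22 = 54.5% → the external panel
Infrastructure: the internal panel 25/118 = 21.2%, the external panel 58/204 = 28.4% → the external panel
Applied research: the internal panel 7/9 = 77.8%, the external panel 9/11 = 81.8% → the external panel
Overall: the internal panel 65/205 = 31.7%, the external panel 87/251 = 34.7% → the external panel
The external panel wins overall and in every proposal group — no reversal.

Yes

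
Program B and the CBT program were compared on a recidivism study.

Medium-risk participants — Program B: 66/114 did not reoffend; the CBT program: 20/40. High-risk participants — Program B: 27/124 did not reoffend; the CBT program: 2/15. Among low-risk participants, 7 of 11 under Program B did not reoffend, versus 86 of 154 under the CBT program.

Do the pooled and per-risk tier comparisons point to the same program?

No

Medium-risk: Program B 66/114 = 57.9%, the CBT program 20/40 = 50.0% → Program B
High-risk: Program B 27/124 = 21.8%, the CBT program 2/15 = 13.3% → Program B
Low-risk: Program B 7/11 = 63.6%, the CBT program 86/154 = 55.8% → Program B
Overall: Program B 100/249 = 40.2%, the CBT program 108/209 = 51.7% → the CBT program
Program B wins each risk group but the CBT program wins overall — the comparison reverses. Program B's participants skew toward high-risk, which has a lower base rate.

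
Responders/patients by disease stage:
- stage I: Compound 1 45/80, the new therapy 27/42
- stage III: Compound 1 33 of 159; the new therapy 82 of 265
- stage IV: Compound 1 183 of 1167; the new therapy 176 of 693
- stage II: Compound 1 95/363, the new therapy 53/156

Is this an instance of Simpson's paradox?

No

Stage I: Compound 1 45/80 = 56.2%, the new therapy 27/42 = 64.3% → the new therapy
Stage III: Compound 1 33/159 = 20.8%, the new therapy 82/265 = 30.9% → the new therapy
Stage IV: Compound 1 183/1167 = 15.7%, the new therapy 176/693 = 25.4% → the new therapy
Stage II: Compound 1 95/363 = 26.2%, the new therapy 53/156 = 34.0% → the new therapy
Overall: Compound 1 356/1769 = 20.1%, the new therapy 338/1156 = 29.2% → the new therapy
The new therapy wins overall and in every disease group — no reversal.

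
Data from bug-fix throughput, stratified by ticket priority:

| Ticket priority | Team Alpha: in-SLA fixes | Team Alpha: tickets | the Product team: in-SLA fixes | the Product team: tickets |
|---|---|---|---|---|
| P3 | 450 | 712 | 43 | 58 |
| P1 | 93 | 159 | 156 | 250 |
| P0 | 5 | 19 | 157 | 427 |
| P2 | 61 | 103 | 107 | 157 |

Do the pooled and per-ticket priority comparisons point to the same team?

P3: Team Alpha 450/712 = 63.2%, the Product team 43/58 = 74.1% → the Product team
P1: Team Alpha 93/159 = 58.5%, the Product team 156/250 = 62.4% → the Product team
P0: Team Alpha 5/19 = 26.3%, the Product team 157/427 = 36.8% → the Product team
P2: Team Alpha 61/103 = 59.2%, the Product team 107/157 = 68.2% → the Product team
Overall: Team Alpha 609/993 = 61.3%, the Product team 463/892 = 51.9% → Team Alpha
The Product team wins each ticket group but Team Alpha wins overall — the comparison reverses. The Product team's tickets skew toward P0, which has a lower base rate.

No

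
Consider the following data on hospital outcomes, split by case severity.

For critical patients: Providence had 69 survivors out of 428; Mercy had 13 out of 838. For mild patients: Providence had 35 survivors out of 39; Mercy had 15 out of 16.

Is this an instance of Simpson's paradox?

No

Critical: Providence 69/428 = 16.1%, Mercy 13/838 = 1.6% → Providence
Mild: Providence 35/39 = 89.7%, Mercy 15/16 = 93.8% → Mercy
Overall: Providence 104/467 = 22.3%, Mercy 28/854 = 3.3% → Providence
Neither sweeps: Providence wins 1 of 2 groups, Mercy wins 1. Providence wins overall but not every group — no Simpson reversal.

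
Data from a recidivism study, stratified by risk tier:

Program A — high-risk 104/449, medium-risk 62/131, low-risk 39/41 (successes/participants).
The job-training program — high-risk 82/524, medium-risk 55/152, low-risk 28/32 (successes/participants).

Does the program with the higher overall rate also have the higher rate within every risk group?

Yes

High-risk: Program A 104/449 = 23.2%, the job-training program 82/524 = 15.6% → Program A
Medium-risk: Program A 62/131 = 47.3%, the job-training program 55/152 = 36.2% → Program A
Low-risk: Program A 39/41 = 95.1%, the job-training program 28/32 = 87.5% → Program A
Overall: Program A 205/621 = 33.0%, the job-training program 165/708 = 23.3% → Program A
Program A wins overall and in every risk group — no reversal.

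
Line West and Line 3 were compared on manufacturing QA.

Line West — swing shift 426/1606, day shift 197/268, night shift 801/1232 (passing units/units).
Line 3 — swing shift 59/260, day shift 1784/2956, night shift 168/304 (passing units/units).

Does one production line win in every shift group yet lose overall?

Yes

Swing shift: Line West 426/1606 = 26.5%, Line 3 59/260 = 22.7% → Line West
Day shift: Line West 197/268 = 73.5%, Line 3 1784/2956 = 60.4% → Line West
Night shift: Line West 801/1232 = 65.0%, Line 3 168/304 = 55.3% → Line West
Overall: Line West 1424/3106 = 45.8%, Line 3 2011/3520 = 57.1% → Line 3
Line West wins each shift group but Line 3 wins overall — the comparison reverses. Line West's units skew toward swing shift, which has a lower base rate.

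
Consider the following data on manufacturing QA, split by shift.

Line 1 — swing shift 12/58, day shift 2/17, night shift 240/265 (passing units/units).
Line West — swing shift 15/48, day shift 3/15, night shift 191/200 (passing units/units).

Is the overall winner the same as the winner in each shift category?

Swing shift: Line 1 12/58 = 20.7%, Line West 15/48 = 31.2% → Line West
Day shift: Line 1 2/17 = 11.8%, Line West 3/15 = 20.0% → Line West
Night shift: Line 1 240/265 = 90.6%, Line West 191/200 = 95.5% → Line West
Overall: Line 1 254/340 = 74.7%, Line West 209/263 = 79.5% → Line West
Line West wins overall and in every shift group — no reversal.

Yes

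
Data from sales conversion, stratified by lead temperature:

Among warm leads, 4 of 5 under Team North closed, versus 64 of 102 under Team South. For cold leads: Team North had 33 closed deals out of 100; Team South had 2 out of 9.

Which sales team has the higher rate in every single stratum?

Warm: Team North 4/5 = 80.0%, Team South 64/102 = 62.7% → Team North
Cold: Team North 33/100 = 33.0%, Team South 2/9 = 22.2% → Team North
Team North has the higher rate in both groups.

Team North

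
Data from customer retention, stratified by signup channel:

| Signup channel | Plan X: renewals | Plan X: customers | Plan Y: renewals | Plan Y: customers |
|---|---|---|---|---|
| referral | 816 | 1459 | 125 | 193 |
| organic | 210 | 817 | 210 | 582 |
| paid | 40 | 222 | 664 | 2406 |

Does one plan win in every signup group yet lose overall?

Referral: Plan X 816/1459 = 55.9%, Plan Y 125/193 = 64.8% → Plan Y
Organic: Plan X 210/817 = 25.7%, Plan Y 210/582 = 36.1% → Plan Y
Paid: Plan X 40/222 = 18.0%, Plan Y 664/2406 = 27.6% → Plan Y
Overall: Plan X 1066/2498 = 42.7%, Plan Y 999/3181 = 31.4% → Plan X
Plan Y wins each signup group but Plan X wins overall — the comparison reverses. Plan Y's customers skew toward paid, which has a lower base rate.

Yes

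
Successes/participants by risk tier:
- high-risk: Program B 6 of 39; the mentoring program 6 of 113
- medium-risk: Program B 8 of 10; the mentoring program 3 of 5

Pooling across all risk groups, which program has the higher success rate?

High-risk: Program B 6/39 = 15.4%, the mentoring program 6/113 = 5.3% → Program B
Medium-risk: Program B 8/10 = 80.0%, the mentoring program 3/5 = 60.0% → Program B
Overall: Program B 14/49 = 28.6%, the mentoring program 9/118 = 7.6% → Program B

Program B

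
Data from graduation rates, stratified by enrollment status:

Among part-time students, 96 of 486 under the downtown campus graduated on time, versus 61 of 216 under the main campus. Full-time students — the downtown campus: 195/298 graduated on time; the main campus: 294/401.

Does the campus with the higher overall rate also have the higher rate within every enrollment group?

Yes

Part-time: the downtown campus 96/486 = 19.8%, the main campus 61/216 = 28.2% → the main campus
Full-time: the downtown campus 195/298 = 65.4%, the main campus 294/401 = 73.3% → the main campus
Overall: the downtown campus 291/784 = 37.1%, the main campus 355/617 = 57.5% → the main campus
The main campus wins overall and in every enrollment group — no reversal.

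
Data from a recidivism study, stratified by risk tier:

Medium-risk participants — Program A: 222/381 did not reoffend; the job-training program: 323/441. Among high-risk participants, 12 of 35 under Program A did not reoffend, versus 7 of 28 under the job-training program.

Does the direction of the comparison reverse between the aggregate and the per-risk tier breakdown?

Medium-risk: Program A 222/381 = 58.3%, the job-training program 323/441 = 73.2% → the job-training program
High-risk: Program A 12/35 = 34.3%, the job-training program 7/28 = 25.0% → Program A
Overall: Program A 234/416 = 56.2%, the job-training program 330/469 = 70.4% → the job-training program
Neither sweeps: Program A wins 1 of 2 groups, the job-training program wins 1. The job-training program wins overall but not every group — no Simpson reversal.

No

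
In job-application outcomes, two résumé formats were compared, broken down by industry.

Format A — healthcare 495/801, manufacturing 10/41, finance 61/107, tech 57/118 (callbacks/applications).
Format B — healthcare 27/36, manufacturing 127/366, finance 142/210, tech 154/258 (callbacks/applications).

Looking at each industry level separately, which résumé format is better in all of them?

Healthcare: Format A 495/801 = 61.8%, Format B 27/36 = 75.0% → Format B
Manufacturing: Format A 10/41 = 24.4%, Format B 127/366 = 34.7% → Format B
Finance: Format A 61/107 = 57.0%, Format B 142/210 = 67.6% → Format B
Tech: Format A 57/118 = 48.3%, Format B 154/258 = 59.7% → Format B
Format B has the higher rate in all 4 groups.

Format B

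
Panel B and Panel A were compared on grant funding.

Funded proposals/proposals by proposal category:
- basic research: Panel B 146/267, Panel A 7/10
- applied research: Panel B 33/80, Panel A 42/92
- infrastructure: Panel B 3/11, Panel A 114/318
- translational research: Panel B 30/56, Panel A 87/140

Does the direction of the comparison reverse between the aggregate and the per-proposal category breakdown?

Basic research: Panel B 146/267 = 54.7%, Panel A 7/10 = 70.0% → Panel A
Applied research: Panel B 33/80 = 41.2%, Panel A 42/92 = 45.7% → Panel A
Infrastructure: Panel B 3/11 = 27.3%, Panel A 114/318 = 35.8% → Panel A
Translational research: Panel B 30/56 = 53.6%, Panel A 87/140 = 62.1% → Panel A
Overall: Panel B 212/414 = 51.2%, Panel A 250/560 = 44.6% → Panel B
Panel A wins each proposal group but Panel B wins overall — the comparison reverses. Panel A's proposals skew toward infrastructure, which has a lower base rate.

Yes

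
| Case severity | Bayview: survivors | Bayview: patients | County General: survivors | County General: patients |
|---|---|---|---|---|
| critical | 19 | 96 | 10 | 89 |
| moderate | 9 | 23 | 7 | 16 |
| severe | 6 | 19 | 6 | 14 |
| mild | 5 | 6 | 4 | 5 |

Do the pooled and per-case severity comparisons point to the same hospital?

Critical: Bayview 19/96 = 19.8%, County General 10/89 = 11.2% → Bayview
Moderate: Bayview 9/23 = 39.1%, County General 7/16 = 43.8% → County General
Severe: Bayview 6/19 = 31.6%, County General 6/14 = 42.9% → County General
Mild: Bayview 5/6 = 83.3%, County General 4/5 = 80.0% → Bayview
Overall: Bayview 39/144 = 27.1%, County General 27/124 = 21.8% → Bayview
Neither sweeps: Bayview wins 2 of 4 groups, County General wins 2. Bayview wins overall but not every group — no Simpson reversal.

No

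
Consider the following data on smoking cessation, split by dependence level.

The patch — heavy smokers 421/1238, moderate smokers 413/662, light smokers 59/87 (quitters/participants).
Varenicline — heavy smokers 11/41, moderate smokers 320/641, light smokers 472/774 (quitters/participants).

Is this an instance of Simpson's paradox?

Heavy smokers: the patch 421/1238 = 34.0%, varenicline 11/41 = 26.8% → the patch
Moderate smokers: the patch 413/662 = 62.4%, varenicline 320/641 = 49.9% → the patch
Light smokers: the patch 59/87 = 67.8%, varenicline 472/774 = 61.0% → the patch
Overall: the patch 893/1987 = 44.9%, varenicline 803/1456 = 55.2% → varenicline
The patch wins each dependence group but varenicline wins overall — the comparison reverses. The patch's participants skew toward heavy smokers, which has a lower base rate.

Yes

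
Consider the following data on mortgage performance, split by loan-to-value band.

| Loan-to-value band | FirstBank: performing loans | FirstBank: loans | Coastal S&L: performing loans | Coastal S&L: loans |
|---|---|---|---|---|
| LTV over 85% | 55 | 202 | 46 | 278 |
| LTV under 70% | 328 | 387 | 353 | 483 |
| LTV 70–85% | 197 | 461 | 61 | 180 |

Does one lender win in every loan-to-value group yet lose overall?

No

LTV over 85%: FirstBank 55/202 = 27.2%, Coastal S&L 46/278 = 16.5% → FirstBank
LTV under 70%: FirstBank 328/387 = 84.8%, Coastal S&L 353/483 = 73.1% → FirstBank
LTV 70–85%: FirstBank 197/461 = 42.7%, Coastal S&L 61/180 = 33.9% → FirstBank
Overall: FirstBank 580/1050 = 55.2%, Coastal S&L 460/941 = 48.9% → FirstBank
FirstBank wins overall and in every loan-to-value group — no reversal.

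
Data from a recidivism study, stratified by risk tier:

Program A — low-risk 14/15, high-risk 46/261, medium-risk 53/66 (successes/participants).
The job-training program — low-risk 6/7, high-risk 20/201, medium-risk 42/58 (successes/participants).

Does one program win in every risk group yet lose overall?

Low-risk: Program A 14/15 = 93.3%, the job-training program 6/7 = 85.7% → Program A
High-risk: Program A 46/261 = 17.6%, the job-training program 20/201 = 10.0% → Program A
Medium-risk: Program A 53/66 = 80.3%, the job-training program 42/58 = 72.4% → Program A
Overall: Program A 113/342 = 33.0%, the job-training program 68/266 = 25.6% → Program A
Program A wins overall and in every risk group — no reversal.

No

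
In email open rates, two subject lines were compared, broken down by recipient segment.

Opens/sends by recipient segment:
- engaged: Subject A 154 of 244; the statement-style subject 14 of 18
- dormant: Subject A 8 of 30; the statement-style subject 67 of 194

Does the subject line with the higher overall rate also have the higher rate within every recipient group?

Engaged: Subject A 154/244 = 63.1%, the statement-style subject 14/18 = 77.8% → the statement-style subject
Dormant: Subject A 8/30 = 26.7%, the statement-style subject 67/194 = 34.5% → the statement-style subject
Overall: Subject A 162/274 = 59.1%, the statement-style subject 81/212 = 38.2% → Subject A
The statement-style subject wins each recipient group but Subject A wins overall — the comparison reverses. The statement-style subject's sends skew toward dormant, which has a lower base rate.

No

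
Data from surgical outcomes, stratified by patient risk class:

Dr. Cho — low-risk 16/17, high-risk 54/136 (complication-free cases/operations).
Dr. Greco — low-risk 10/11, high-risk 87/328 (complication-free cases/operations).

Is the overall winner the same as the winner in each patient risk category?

Yes

Low-risk: Dr. Cho 16/17 = 94.1%, Dr. Greco 10/11 = 90.9% → Dr. Cho
High-risk: Dr. Cho 54/136 = 39.7%, Dr. Greco 87/328 = 26.5% → Dr. Cho
Overall: Dr. Cho 70/153 = 45.8%, Dr. Greco 97/339 = 28.6% → Dr. Cho
Dr. Cho wins overall and in every patient risk group — no reversal.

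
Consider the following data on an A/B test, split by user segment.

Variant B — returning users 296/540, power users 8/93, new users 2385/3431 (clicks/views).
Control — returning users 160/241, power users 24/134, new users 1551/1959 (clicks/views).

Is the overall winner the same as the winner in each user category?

Yes

Returning users: Variant B 296/540 = 54.8%, Control 160/241 = 66.4% → Control
Power users: Variant B 8/93 = 8.6%, Control 24/134 = 17.9% → Control
New users: Variant B 2385/3431 = 69.5%, Control 1551/1959 = 79.2% → Control
Overall: Variant B 2689/4064 = 66.2%, Control 1735/2334 = 74.3% → Control
Control wins overall and in every user group — no reversal.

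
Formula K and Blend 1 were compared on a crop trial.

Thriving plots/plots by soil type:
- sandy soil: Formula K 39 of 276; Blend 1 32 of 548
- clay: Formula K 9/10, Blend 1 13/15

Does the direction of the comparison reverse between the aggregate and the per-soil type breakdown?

No

Sandy soil: Formula K 39/276 = 14.1%, Blend 1 32/548 = 5.8% → Formula K
Clay: Formula K 9/10 = 90.0%, Blend 1 13/15 = 86.7% → Formula K
Overall: Formula K 48/286 = 16.8%, Blend 1 45/563 = 8.0% → Formula K
Formula K wins overall and in every soil group — no reversal.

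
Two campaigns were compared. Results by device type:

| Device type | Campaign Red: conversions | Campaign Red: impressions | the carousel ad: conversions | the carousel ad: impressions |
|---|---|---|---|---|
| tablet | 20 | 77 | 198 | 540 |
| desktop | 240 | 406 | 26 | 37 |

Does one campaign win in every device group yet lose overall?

Tablet: Campaign Red 20/77 = 26.0%, the carousel ad 198/540 = 36.7% → the carousel ad
Desktop: Campaign Red 240/406 = 59.1%, the carousel ad 26/37 = 70.3% → the carousel ad
Overall: Campaign Red 260/483 = 53.8%, the carousel ad 224/577 = 38.8% → Campaign Red
The carousel ad wins each device group but Campaign Red wins overall — the comparison reverses. The carousel ad's impressions skew toward tablet, which has a lower base rate.

Yes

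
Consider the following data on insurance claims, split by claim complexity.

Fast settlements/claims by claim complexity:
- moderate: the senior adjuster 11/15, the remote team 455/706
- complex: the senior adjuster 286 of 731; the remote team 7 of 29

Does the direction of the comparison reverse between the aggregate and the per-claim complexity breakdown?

Moderate: the senior adjuster 11/15 = 73.3%, the remote team 455/706 = 64.4% → the senior adjuster
Complex: the senior adjuster 286/731 = 39.1%, the remote team 7/29 = 24.1% → the senior adjuster
Overall: the senior adjuster 297/746 = 39.8%, the remote team 462/735 = 62.9% → the remote team
The senior adjuster wins each claim group but the remote team wins overall — the comparison reverses. The senior adjuster's claims skew toward complex, which has a lower base rate.

Yes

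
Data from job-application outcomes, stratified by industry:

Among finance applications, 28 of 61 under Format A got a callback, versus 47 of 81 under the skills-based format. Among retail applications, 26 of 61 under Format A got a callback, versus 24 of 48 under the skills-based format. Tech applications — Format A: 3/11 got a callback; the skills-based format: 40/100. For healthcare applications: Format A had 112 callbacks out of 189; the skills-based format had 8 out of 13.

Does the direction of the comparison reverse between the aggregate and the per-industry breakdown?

Finance: Format A 28/61 = 45.9%, the skills-based format 47/81 = 58.0% → the skills-based format
Retail: Format A 26/61 = 42.6%, the skills-based format 24/48 = 50.0% → the skills-based format
Tech: Format A 3/11 = 27.3%, the skills-based format 40/100 = 40.0% → the skills-based format
Healthcare: Format A 112/189 = 59.3%, the skills-based format 8/13 = 61.5% → the skills-based format
Overall: Format A 169/322 = 52.5%, the skills-based format 119/242 = 49.2% → Format A
The skills-based format wins each industry group but Format A wins overall — the comparison reverses. The skills-based format's applications skew toward tech, which has a lower base rate.

Yes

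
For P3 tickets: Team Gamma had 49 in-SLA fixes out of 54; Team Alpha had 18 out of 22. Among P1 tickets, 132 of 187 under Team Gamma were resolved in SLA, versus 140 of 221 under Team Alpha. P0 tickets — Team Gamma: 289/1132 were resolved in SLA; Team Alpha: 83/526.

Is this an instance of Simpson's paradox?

No

P3: Team Gamma 49/54 = 90.7%, Team Alpha 18/22 = 81.8% → Team Gamma
P1: Team Gamma 132/187 = 70.6%, Team Alpha 140/221 = 63.3% → Team Gamma
P0: Team Gamma 289/1132 = 25.5%, Team Alpha 83/526 = 15.8% → Team Gamma
Overall: Team Gamma 470/1373 = 34.2%, Team Alpha 241/769 = 31.3% → Team Gamma
Team Gamma wins overall and in every ticket group — no reversal.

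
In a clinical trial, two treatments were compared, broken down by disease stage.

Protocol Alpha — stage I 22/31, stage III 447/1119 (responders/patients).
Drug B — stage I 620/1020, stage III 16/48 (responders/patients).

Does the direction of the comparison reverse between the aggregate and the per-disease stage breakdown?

Stage I: Protocol Alpha 22/31 = 71.0%, Drug B 620/1020 = 60.8% → Protocol Alpha
Stage III: Protocol Alpha 447/1119 = 39.9%, Drug B 16/48 = 33.3% → Protocol Alpha
Overall: Protocol Alpha 469/1150 = 40.8%, Drug B 636/1068 = 59.6% → Drug B
Protocol Alpha wins each disease group but Drug B wins overall — the comparison reverses. Protocol Alpha's patients skew toward stage III, which has a lower base rate.

Yes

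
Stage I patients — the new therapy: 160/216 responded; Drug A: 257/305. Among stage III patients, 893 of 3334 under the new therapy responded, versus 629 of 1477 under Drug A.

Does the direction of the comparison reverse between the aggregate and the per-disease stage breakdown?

Stage I: the new therapy 160/216 = 74.1%, Drug A 257/305 = 84.3% → Drug A
Stage III: the new therapy 893/3334 = 26.8%, Drug A 629/1477 = 42.6% → Drug A
Overall: the new therapy 1053/3550 = 29.7%, Drug A 886/1782 = 49.7% → Drug A
Drug A wins overall and in every disease group — no reversal.

No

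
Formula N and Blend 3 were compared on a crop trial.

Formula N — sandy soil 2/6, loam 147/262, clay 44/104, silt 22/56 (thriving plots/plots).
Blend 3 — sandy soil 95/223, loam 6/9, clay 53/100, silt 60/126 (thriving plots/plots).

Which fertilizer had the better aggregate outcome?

Formula N

Sandy soil: Formula N 2/6 = 33.3%, Blend 3 95/223 = 42.6% → Blend 3
Loam: Formula N 147/262 = 56.1%, Blend 3 6/9 = 66.7% → Blend 3
Clay: Formula N 44/104 = 42.3%, Blend 3 53/100 = 53.0% → Blend 3
Silt: Formula N 22/56 = 39.3%, Blend 3 60/126 = 47.6% → Blend 3
Overall: Formula N 215/428 = 50.2%, Blend 3 214/458 = 46.7% → Formula N
(Blend 3 wins every soil group but Formula N wins overall — Blend 3's plots skew toward the low-rate sandy soil group.)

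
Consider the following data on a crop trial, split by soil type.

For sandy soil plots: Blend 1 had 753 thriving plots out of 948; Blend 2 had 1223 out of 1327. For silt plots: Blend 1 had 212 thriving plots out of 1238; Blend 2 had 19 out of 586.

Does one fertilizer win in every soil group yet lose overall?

No

Sandy soil: Blend 1 753/948 = 79.4%, Blend 2 1223/1327 = 92.2% → Blend 2
Silt: Blend 1 212/1238 = 17.1%, Blend 2 19/586 = 3.2% → Blend 1
Overall: Blend 1 965/2186 = 44.1%, Blend 2 1242/1913 = 64.9% → Blend 2
Neither sweeps: Blend 1 wins 1 of 2 groups, Blend 2 wins 1. Blend 2 wins overall but not every group — no Simpson reversal.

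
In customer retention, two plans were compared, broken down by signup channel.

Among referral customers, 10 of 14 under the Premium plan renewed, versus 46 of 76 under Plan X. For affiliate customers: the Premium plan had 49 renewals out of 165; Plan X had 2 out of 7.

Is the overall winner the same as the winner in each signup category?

Referral: the Premium plan 10/14 = 71.4%, Plan X 46/76 = 60.5% → the Premium plan
Affiliate: the Premium plan 49/165 = 29.7%, Plan X 2/7 = 28.6% → the Premium plan
Overall: the Premium plan 59/179 = 33.0%, Plan X 48/83 = 57.8% → Plan X
The Premium plan wins each signup group but Plan X wins overall — the comparison reverses. The Premium plan's customers skew toward affiliate, which has a lower base rate.

No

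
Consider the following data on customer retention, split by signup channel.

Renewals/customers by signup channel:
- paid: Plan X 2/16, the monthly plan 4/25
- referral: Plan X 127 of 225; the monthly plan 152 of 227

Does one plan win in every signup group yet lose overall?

Paid: Plan X 2/16 = 12.5%, the monthly plan 4/25 = 16.0% → the monthly plan
Referral: Plan X 127/225 = 56.4%, the monthly plan 152/227 = 67.0% → the monthly plan
Overall: Plan X 129/241 = 53.5%, the monthly plan 156/252 = 61.9% → the monthly plan
The monthly plan wins overall and in every signup group — no reversal.

No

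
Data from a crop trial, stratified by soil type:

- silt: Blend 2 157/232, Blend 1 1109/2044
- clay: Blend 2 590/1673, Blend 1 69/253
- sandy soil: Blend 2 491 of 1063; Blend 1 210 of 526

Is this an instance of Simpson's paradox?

Silt: Blend 2 157/232 = 67.7%, Blend 1 1109/2044 = 54.3% → Blend 2
Clay: Blend 2 590/1673 = 35.3%, Blend 1 69/253 = 27.3% → Blend 2
Sandy soil: Blend 2 491/1063 = 46.2%, Blend 1 210/526 = 39.9% → Blend 2
Overall: Blend 2 1238/2968 = 41.7%, Blend 1 1388/2823 = 49.2% → Blend 1
Blend 2 wins each soil group but Blend 1 wins overall — the comparison reverses. Blend 2's plots skew toward clay, which has a lower base rate.

Yes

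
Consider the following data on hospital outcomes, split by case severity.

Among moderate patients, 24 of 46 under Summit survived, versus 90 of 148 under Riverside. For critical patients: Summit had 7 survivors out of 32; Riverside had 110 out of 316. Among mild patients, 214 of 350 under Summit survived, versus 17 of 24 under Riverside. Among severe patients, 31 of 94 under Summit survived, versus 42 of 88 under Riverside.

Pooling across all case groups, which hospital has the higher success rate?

Moderate: Summit 24/46 = 52.2%, Riverside 90/148 = 60.8% → Riverside
Critical: Summit 7/32 = 21.9%, Riverside 110/316 = 34.8% → Riverside
Mild: Summit 214/350 = 61.1%, Riverside 17/24 = 70.8% → Riverside
Severe: Summit 31/94 = 33.0%, Riverside 42/88 = 47.7% → Riverside
Overall: Summit 276/522 = 52.9%, Riverside 259/576 = 45.0% → Summit
(Riverside wins every case group but Summit wins overall — Riverside's patients skew toward the low-rate critical group.)

Summit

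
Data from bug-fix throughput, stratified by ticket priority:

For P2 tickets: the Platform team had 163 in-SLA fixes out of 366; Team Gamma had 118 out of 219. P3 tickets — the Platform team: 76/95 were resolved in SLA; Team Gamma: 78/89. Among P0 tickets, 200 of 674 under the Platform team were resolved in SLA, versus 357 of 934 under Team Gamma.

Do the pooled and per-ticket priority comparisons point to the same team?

P2: the Platform team 163/366 = 44.5%, Team Gamma 118/219 = 53.9% → Team Gamma
P3: the Platform team 76/95 = 80.0%, Team Gamma 78/89 = 87.6% → Team Gamma
P0: the Platform team 200/674 = 29.7%, Team Gamma 357/934 = 38.2% → Team Gamma
Overall: the Platform team 439/1135 = 38.7%, Team Gamma 553/1242 = 44.5% → Team Gamma
Team Gamma wins overall and in every ticket group — no reversal.

Yes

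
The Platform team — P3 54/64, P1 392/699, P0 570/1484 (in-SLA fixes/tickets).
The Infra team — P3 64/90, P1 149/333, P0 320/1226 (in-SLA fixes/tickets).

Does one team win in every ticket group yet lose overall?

No

P3: the Platform team 54/64 = 84.4%, the Infra team 64/90 = 71.1% → the Platform team
P1: the Platform team 392/699 = 56.1%, the Infra team 149/333 = 44.7% → the Platform team
P0: the Platform team 570/1484 = 38.4%, the Infra team 320/1226 = 26.1% → the Platform team
Overall: the Platform team 1016/2247 = 45.2%, the Infra team 533/1649 = 32.3% → the Platform team
The Platform team wins overall and in every ticket group — no reversal.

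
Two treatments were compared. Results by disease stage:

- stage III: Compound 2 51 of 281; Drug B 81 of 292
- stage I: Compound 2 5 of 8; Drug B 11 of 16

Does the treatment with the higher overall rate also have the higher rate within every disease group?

Yes

Stage III: Compound 2 51/281 = 18.1%, Drug B 81/292 = 27.7% → Drug B
Stage I: Compound 2 5/8 = 62.5%, Drug B 11/16 = 68.8% → Drug B
Overall: Compound 2 56/289 = 19.4%, Drug B 92/308 = 29.9% → Drug B
Drug B wins overall and in every disease group — no reversal.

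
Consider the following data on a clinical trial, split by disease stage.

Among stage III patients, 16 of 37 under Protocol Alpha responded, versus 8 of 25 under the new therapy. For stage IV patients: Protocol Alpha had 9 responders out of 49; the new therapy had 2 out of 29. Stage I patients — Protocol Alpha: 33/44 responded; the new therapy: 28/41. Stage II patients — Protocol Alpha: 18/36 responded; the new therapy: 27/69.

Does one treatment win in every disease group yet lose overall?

No

Stage III: Protocol Alpha 16/37 = 43.2%, the new therapy 8/25 = 32.0% → Protocol Alpha
Stage IV: Protocol Alpha 9/49 = 18.4%, the new therapy 2/29 = 6.9% → Protocol Alpha
Stage I: Protocol Alpha 33/44 = 75.0%, the new therapy 28/41 = 68.3% → Protocol Alpha
Stage II: Protocol Alpha 18/36 = 50.0%, the new therapy 27/69 = 39.1% → Protocol Alpha
Overall: Protocol Alpha 76/166 = 45.8%, the new therapy 65/164 = 39.6% → Protocol Alpha
Protocol Alpha wins overall and in every disease group — no reversal.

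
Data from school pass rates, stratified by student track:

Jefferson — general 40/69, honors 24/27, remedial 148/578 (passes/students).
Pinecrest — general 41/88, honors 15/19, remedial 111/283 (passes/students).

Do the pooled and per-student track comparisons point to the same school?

No

General: Jefferson 40/69 = 58.0%, Pinecrest 41/88 = 46.6% → Jefferson
Honors: Jefferson 24/27 = 88.9%, Pinecrest 15/19 = 78.9% → Jefferson
Remedial: Jefferson 148/578 = 25.6%, Pinecrest 111/283 = 39.2% → Pinecrest
Overall: Jefferson 212/674 = 31.5%, Pinecrest 167/390 = 42.8% → Pinecrest
Neither sweeps: Jefferson wins 2 of 3 groups, Pinecrest wins 1. Pinecrest wins overall but not every group — no Simpson reversal.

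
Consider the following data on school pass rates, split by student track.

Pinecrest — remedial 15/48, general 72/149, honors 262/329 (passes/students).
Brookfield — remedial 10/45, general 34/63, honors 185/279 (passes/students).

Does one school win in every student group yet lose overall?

No

Remedial: Pinecrest 15/48 = 31.2%, Brookfield 10/45 = 22.2% → Pinecrest
General: Pinecrest 72/149 = 48.3%, Brookfield 34/63 = 54.0% → Brookfield
Honors: Pinecrest 262/329 = 79.6%, Brookfield 185/279 = 66.3% → Pinecrest
Overall: Pinecrest 349/526 = 66.3%, Brookfield 229/387 = 59.2% → Pinecrest
Neither sweeps: Pinecrest wins 2 of 3 groups, Brookfield wins 1. Pinecrest wins overall but not every group — no Simpson reversal.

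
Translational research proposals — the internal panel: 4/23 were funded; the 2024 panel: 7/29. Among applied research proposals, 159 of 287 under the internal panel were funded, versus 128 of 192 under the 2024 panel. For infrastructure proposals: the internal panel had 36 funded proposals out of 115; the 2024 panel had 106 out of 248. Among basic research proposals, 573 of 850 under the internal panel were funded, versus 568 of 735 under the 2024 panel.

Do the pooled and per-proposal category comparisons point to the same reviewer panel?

Yes

Translational research: the internal panel 4/23 = 17.4%, the 2024 panel 7/29 = 24.1% → the 2024 panel
Applied research: the internal panel 159/287 = 55.4%, the 2024 panel 128/192 = 66.7% → the 2024 panel
Infrastructure: the internal panel 36/115 = 31.3%, the 2024 panel 106/248 = 42.7% → the 2024 panel
Basic research: the internal panel 573/850 = 67.4%, the 2024 panel 568/735 = 77.3% → the 2024 panel
Overall: the internal panel 772/1275 = 60.5%, the 2024 panel 809/1204 = 67.2% → the 2024 panel
The 2024 panel wins overall and in every proposal group — no reversal.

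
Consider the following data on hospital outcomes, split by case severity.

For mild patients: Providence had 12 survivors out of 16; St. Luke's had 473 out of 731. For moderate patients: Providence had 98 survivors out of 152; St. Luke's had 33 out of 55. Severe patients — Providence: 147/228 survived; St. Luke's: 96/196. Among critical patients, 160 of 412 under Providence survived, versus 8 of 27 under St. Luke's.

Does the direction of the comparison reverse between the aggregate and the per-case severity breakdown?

Mild: Providence 12/16 = 75.0%, St. Luke's 473/731 = 64.7% → Providence
Moderate: Providence 98/152 = 64.5%, St. Luke's 33/55 = 60.0% → Providence
Severe: Providence 147/228 = 64.5%, St. Luke's 96/196 = 49.0% → Providence
Critical: Providence 160/412 = 38.8%, St. Luke's 8/27 = 29.6% → Providence
Overall: Providence 417/808 = 51.6%, St. Luke's 610/1009 = 60.5% → St. Luke's
Providence wins each case group but St. Luke's wins overall — the comparison reverses. Providence's patients skew toward critical, which has a lower base rate.

Yes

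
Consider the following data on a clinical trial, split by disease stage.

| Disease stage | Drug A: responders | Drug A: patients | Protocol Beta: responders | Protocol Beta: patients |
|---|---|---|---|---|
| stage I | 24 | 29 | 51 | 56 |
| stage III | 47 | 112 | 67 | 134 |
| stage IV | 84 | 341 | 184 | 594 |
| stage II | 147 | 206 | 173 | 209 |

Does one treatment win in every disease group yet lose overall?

Stage I: Drug A 24/29 = 82.8%, Protocol Beta 51/56 = 91.1% → Protocol Beta
Stage III: Drug A 47/112 = 42.0%, Protocol Beta 67/134 = 50.0% → Protocol Beta
Stage IV: Drug A 84/341 = 24.6%, Protocol Beta 184/594 = 31.0% → Protocol Beta
Stage II: Drug A 147/206 = 71.4%, Protocol Beta 173/209 = 82.8% → Protocol Beta
Overall: Drug A 302/688 = 43.9%, Protocol Beta 475/993 = 47.8% → Protocol Beta
Protocol Beta wins overall and in every disease group — no reversal.

No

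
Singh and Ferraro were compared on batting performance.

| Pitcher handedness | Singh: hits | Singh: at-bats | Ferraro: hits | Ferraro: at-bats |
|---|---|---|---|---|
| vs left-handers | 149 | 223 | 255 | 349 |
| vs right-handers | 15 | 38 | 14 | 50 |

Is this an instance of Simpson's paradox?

Vs left-handers: Singh 149/223 = 66.8%, Ferraro 255/349 = 73.1% → Ferraro
Vs right-handers: Singh 15/38 = 39.5%, Ferraro 14/50 = 28.0% → Singh
Overall: Singh 164/261 = 62.8%, Ferraro 269/399 = 67.4% → Ferraro
Neither sweeps: Singh wins 1 of 2 groups, Ferraro wins 1. Ferraro wins overall but not every group — no Simpson reversal.

No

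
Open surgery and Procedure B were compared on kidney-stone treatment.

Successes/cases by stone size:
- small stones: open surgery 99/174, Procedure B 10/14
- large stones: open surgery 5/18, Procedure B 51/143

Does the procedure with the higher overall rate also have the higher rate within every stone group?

Small stones: open surgery 99/174 = 56.9%, Procedure B 10/14 = 71.4% → Procedure B
Large stones: open surgery 5/18 = 27.8%, Procedure B 51/143 = 35.7% → Procedure B
Overall: open surgery 104/192 = 54.2%, Procedure B 61/157 = 38.9% → open surgery
Procedure B wins each stone group but open surgery wins overall — the comparison reverses. Procedure B's cases skew toward large stones, which has a lower base rate.

No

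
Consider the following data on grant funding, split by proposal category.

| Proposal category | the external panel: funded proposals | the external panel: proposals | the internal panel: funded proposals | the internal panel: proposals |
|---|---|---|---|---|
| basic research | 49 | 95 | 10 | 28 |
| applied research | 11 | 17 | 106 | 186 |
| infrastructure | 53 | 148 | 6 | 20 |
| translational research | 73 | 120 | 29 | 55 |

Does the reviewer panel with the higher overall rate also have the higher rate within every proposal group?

Basic research: the external panel 49/95 = 51.6%, the internal panel 10/28 = 35.7% → the external panel
Applied research: the external panel 11/17 = 64.7%, the internal panel 106/186 = 57.0% → the external panel
Infrastructure: the external panel 53/148 = 35.8%, the internal panel 6/20 = 30.0% → the external panel
Translational research: the external panel 73/120 = 60.8%, the internal panel 29/55 = 52.7% → the external panel
Overall: the external panel 186/380 = 48.9%, the internal panel 151/289 = 52.2% → the internal panel
The external panel wins each proposal group but the internal panel wins overall — the comparison reverses. The external panel's proposals skew toward infrastructure, which has a lower base rate.

No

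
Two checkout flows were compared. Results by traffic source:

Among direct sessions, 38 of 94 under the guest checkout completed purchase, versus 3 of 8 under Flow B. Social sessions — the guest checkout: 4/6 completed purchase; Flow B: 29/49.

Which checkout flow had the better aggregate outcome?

Direct: the guest checkout 38/94 = 40.4%, Flow B 3/8 = 37.5% → the guest checkout
Social: the guest checkout 4/6 = 66.7%, Flow B 29/49 = 59.2% → the guest checkout
Overall: the guest checkout 42/100 = 42.0%, Flow B 32/57 = 56.1% → Flow B
(The guest checkout wins every traffic group but Flow B wins overall — the guest checkout's sessions skew toward the low-rate direct group.)

Flow B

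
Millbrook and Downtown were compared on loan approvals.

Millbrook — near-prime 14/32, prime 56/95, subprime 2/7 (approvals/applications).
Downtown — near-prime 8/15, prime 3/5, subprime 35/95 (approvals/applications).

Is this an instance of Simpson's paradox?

Near-prime: Millbrook 14/32 = 43.8%, Downtown 8/15 = 53.3% → Downtown
Prime: Millbrook 56/95 = 58.9%, Downtown 3/5 = 60.0% → Downtown
Subprime: Millbrook 2/7 = 28.6%, Downtown 35/95 = 36.8% → Downtown
Overall: Millbrook 72/134 = 53.7%, Downtown 46/115 = 40.0% → Millbrook
Downtown wins each credit group but Millbrook wins overall — the comparison reverses. Downtown's applications skew toward subprime, which has a lower base rate.

Yes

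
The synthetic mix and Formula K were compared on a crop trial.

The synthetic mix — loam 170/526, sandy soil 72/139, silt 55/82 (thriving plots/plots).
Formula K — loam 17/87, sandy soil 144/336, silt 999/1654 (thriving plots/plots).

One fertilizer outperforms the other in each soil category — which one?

the synthetic mix

Loam: the synthetic mix 170/526 = 32.3%, Formula K 17/87 = 19.5% → the synthetic mix
Sandy soil: the synthetic mix 72/139 = 51.8%, Formula K 144/336 = 42.9% → the synthetic mix
Silt: the synthetic mix 55/82 = 67.1%, Formula K 999/1654 = 60.4% → the synthetic mix
The synthetic mix has the higher rate in all 3 groups.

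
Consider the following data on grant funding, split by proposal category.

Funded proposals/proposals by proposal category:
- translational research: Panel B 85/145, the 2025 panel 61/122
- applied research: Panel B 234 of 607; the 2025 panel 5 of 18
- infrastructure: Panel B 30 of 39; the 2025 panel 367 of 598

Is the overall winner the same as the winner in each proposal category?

No

Translational research: Panel B 85/145 = 58.6%, the 2025 panel 61/122 = 50.0% → Panel B
Applied research: Panel B 234/607 = 38.6%, the 2025 panel 5/18 = 27.8% → Panel B
Infrastructure: Panel B 30/39 = 76.9%, the 2025 panel 367/598 = 61.4% → Panel B
Overall: Panel B 349/791 = 44.1%, the 2025 panel 433/738 = 58.7% → the 2025 panel
Panel B wins each proposal group but the 2025 panel wins overall — the comparison reverses. Panel B's proposals skew toward applied research, which has a lower base rate.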